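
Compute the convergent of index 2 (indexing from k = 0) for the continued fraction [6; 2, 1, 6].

Using pₖ = aₖpₖ₋₁ + pₖ₋₂, qₖ = aₖqₖ₋₁ + qₖ₋₂ (with p₋₁=1, p₋₂=0, q₋₁=0, q₋₂=1):
  k=0: a=6, p=6, q=1
  k=1: a=2, p=13, q=2
  k=2: a=1, p=19, q=3

19/3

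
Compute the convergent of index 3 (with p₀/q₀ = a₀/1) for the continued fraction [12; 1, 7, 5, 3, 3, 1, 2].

Using pₖ = aₖpₖ₋₁ + pₖ₋₂, qₖ = aₖqₖ₋₁ + qₖ₋₂ (with p₋₁=1, p₋₂=0, q₋₁=0, q₋₂=1):
  k=0: a=12, p=12, q=1
  k=1: a=1, p=13, q=1
  k=2: a=7, p=103, q=8
  k=3: a=5, p=528, q=41

528/41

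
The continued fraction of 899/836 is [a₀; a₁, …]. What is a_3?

899 = 1·836 + 63   →  a_0 = 1
836 = 13·63 + 17   →  a_1 = 13
63 = 3·17 + 12   →  a_2 = 3
17 = 1·12 + 5   →  a_3 = 1

1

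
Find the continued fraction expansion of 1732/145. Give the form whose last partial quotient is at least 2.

1732 = 11·145 + 137
145 = 1·137 + 8
137 = 17·8 + 1
8 = 8·1 + 0  (stop)
So 1732/145 = [11; 1, 17, 8].

[11; 1, 17, 8]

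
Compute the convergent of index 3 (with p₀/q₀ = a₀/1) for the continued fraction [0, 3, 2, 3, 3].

Using pₖ = aₖpₖ₋₁ + pₖ₋₂, qₖ = aₖqₖ₋₁ + qₖ₋₂ (with p₋₁=1, p₋₂=0, q₋₁=0, q₋₂=1):
  k=0: a=0, p=0, q=1
  k=1: a=3, p=1, q=3
  k=2: a=2, p=2, q=7
  k=3: a=3, p=7, q=24

7/24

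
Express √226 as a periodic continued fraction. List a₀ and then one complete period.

a₀ = ⌊√226⌋ = 15.
With m₀=0, d₀=1 and mₖ₊₁ = dₖaₖ − mₖ, dₖ₊₁ = (n − mₖ₊₁²)/dₖ, aₖ₊₁ = ⌊(a₀+mₖ₊₁)/dₖ₊₁⌋:
  k=1: m=15, d=1, a=30
d=1 and a=2a₀=30 at k=1, so the next step gives (m, d) = (15, 1) again — its k=1 value — and the period has length 1.

[15; 30]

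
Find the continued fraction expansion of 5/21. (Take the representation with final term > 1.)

[0; 4, 5]

5 = 0*21 + 5
21 = 4*5 + 1
5 = 5*1 + 0  (stop)
So 5/21 = [0; 4, 5].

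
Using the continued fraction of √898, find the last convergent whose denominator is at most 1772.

√898 = [29; 1, 28, 1, 58, …] (period length 4).
Convergents:
  p_0/q_0 = 29/1
  p_1/q_1 = 30/1
  p_2/q_2 = 869/29
  p_3/q_3 = 899/30
  p_4/q_4 = 53011/1769
  p_5/q_5 = 53910/1799
q_4 = 1769 ≤ 1772 < 1799 = q_5, so the answer is 53011/1769.

53011/1769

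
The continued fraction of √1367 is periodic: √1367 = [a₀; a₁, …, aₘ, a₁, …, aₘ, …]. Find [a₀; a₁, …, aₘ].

[36; 1, 35, 1, 72]

a₀ = ⌊√1367⌋ = 36.
With m₀=0, d₀=1 and mₖ₊₁ = dₖaₖ − mₖ, dₖ₊₁ = (n − mₖ₊₁²)/dₖ, aₖ₊₁ = ⌊(a₀+mₖ₊₁)/dₖ₊₁⌋:
  k=1: m=36, d=71, a=1
  k=2: m=35, d=2, a=35
  k=3: m=35, d=71, a=1
  k=4: m=36, d=1, a=72
d=1 and a=2a₀=72 at k=4, so the next step gives (m, d) = (36, 71) again — its k=1 value — and the period has length 4.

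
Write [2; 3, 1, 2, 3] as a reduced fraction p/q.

84/37

Using pₖ = aₖpₖ₋₁ + pₖ₋₂ and qₖ = aₖqₖ₋₁ + qₖ₋₂:
  k=0: a=2, p=2, q=1
  k=1: a=3, p=7, q=3
  k=2: a=1, p=9, q=4
  k=3: a=2, p=25, q=11
  k=4: a=3, p=84, q=37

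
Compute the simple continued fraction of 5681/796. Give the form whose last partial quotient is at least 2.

5681 = 7×796 + 109
796 = 7×109 + 33
109 = 3×33 + 10
33 = 3×10 + 3
10 = 3×3 + 1
3 = 3×1 + 0  (stop)
So 5681/796 = [7; 7, 3, 3, 3, 3].

[7; 7, 3, 3, 3, 3]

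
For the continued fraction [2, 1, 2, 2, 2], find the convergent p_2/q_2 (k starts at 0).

8/3

Using pₖ = aₖpₖ₋₁ + pₖ₋₂, qₖ = aₖqₖ₋₁ + qₖ₋₂ (with p₋₁=1, p₋₂=0, q₋₁=0, q₋₂=1):
  k=0: a=2, p=2, q=1
  k=1: a=1, p=3, q=1
  k=2: a=2, p=8, q=3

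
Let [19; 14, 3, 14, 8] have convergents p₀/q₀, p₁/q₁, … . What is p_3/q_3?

Using pₖ = aₖpₖ₋₁ + pₖ₋₂, qₖ = aₖqₖ₋₁ + qₖ₋₂ (with p₋₁=1, p₋₂=0, q₋₁=0, q₋₂=1):
  k=0: a=19, p=19, q=1
  k=1: a=14, p=267, q=14
  k=2: a=3, p=820, q=43
  k=3: a=14, p=11747, q=616

11747/616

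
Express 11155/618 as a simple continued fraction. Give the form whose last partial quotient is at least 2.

[18; 19, 1, 14, 2]

11155 = 18×618 + 31
618 = 19×31 + 29
31 = 1×29 + 2
29 = 14×2 + 1
2 = 2×1 + 0  (stop)
So 11155/618 = [18; 19, 1, 14, 2].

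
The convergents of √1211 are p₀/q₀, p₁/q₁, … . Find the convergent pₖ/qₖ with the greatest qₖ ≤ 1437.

√1211 = [34; 1, 3, 1, 68, …] (period length 4).
Convergents:
  p_0/q_0 = 34/1
  p_1/q_1 = 35/1
  p_2/q_2 = 139/4
  p_3/q_3 = 174/5
  p_4/q_4 = 11971/344
  p_5/q_5 = 12145/349
  p_6/q_6 = 48406/1391
  p_7/q_7 = 60551/1740
q_6 = 1391 ≤ 1437 < 1740 = q_7, so the answer is 48406/1391.

48406/1391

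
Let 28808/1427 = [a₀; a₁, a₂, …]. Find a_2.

3

28808 = 20·1427 + 268   →  a_0 = 20
1427 = 5·268 + 87   →  a_1 = 5
268 = 3·87 + 7   →  a_2 = 3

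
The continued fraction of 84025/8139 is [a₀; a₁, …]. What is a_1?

84025 = 10·8139 + 2635   →  a_0 = 10
8139 = 3·2635 + 234   →  a_1 = 3

3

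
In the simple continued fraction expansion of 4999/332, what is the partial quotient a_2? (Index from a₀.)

2

4999 = 15·332 + 19   →  a_0 = 15
332 = 17·19 + 9   →  a_1 = 17
19 = 2·9 + 1   →  a_2 = 2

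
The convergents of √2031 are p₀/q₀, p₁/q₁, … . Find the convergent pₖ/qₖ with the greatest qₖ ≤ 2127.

60885/1351

√2031 = [45; 15, 90, …] (period length 2).
Convergents:
  p_0/q_0 = 45/1
  p_1/q_1 = 676/15
  p_2/q_2 = 60885/1351
  p_3/q_3 = 913951/20280
q_2 = 1351 ≤ 2127 < 20280 = q_3, so the answer is 60885/1351.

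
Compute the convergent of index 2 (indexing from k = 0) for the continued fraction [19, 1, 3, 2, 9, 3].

79/4

Using pₖ = aₖpₖ₋₁ + pₖ₋₂, qₖ = aₖqₖ₋₁ + qₖ₋₂ (with p₋₁=1, p₋₂=0, q₋₁=0, q₋₂=1):
  k=0: a=19, p=19, q=1
  k=1: a=1, p=20, q=1
  k=2: a=3, p=79, q=4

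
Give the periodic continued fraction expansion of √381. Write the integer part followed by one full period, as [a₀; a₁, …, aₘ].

[19; 1, 1, 12, 1, 1, 38]

a₀ = ⌊√381⌋ = 19.
With m₀=0, d₀=1 and mₖ₊₁ = dₖaₖ − mₖ, dₖ₊₁ = (n − mₖ₊₁²)/dₖ, aₖ₊₁ = ⌊(a₀+mₖ₊₁)/dₖ₊₁⌋:
  k=1: m=19, d=20, a=1
  k=2: m=1, d=19, a=1
  k=3: m=18, d=3, a=12
  k=4: m=18, d=19, a=1
  k=5: m=1, d=20, a=1
  k=6: m=19, d=1, a=38
d=1 and a=2a₀=38 at k=6, so the next step gives (m, d) = (19, 20) again — its k=1 value — and the period has length 6.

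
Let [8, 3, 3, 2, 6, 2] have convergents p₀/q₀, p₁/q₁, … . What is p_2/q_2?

83/10

Using pₖ = aₖpₖ₋₁ + pₖ₋₂, qₖ = aₖqₖ₋₁ + qₖ₋₂ (with p₋₁=1, p₋₂=0, q₋₁=0, q₋₂=1):
  k=0: a=8, p=8, q=1
  k=1: a=3, p=25, q=3
  k=2: a=3, p=83, q=10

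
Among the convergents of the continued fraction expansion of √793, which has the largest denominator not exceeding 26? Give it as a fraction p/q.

704/25

√793 = [28; 6, 4, 6, 56, …] (period length 4).
Convergents:
  p_0/q_0 = 28/1
  p_1/q_1 = 169/6
  p_2/q_2 = 704/25
  p_3/q_3 = 4393/156
q_2 = 25 ≤ 26 < 156 = q_3, so the answer is 704/25.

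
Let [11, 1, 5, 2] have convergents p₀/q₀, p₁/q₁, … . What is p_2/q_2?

71/6

Using pₖ = aₖpₖ₋₁ + pₖ₋₂, qₖ = aₖqₖ₋₁ + qₖ₋₂ (with p₋₁=1, p₋₂=0, q₋₁=0, q₋₂=1):
  k=0: a=11, p=11, q=1
  k=1: a=1, p=12, q=1
  k=2: a=5, p=71, q=6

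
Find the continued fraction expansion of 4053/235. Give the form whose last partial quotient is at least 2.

4053 = 17×235 + 58
235 = 4×58 + 3
58 = 19×3 + 1
3 = 3×1 + 0  (stop)
So 4053/235 = [17; 4, 19, 3].

[17; 4, 19, 3]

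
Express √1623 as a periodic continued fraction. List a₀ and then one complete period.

a₀ = ⌊√1623⌋ = 40.

[40; 3, 2, 26, 2, 3, 80]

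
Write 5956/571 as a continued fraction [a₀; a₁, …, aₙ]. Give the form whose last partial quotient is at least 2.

[10; 2, 3, 8, 1, 3, 2]

5956 = 10·571 + 246
571 = 2·246 + 79
246 = 3·79 + 9
79 = 8·9 + 7
9 = 1·7 + 2
7 = 3·2 + 1
2 = 2·1 + 0  (stop)
So 5956/571 = [10; 2, 3, 8, 1, 3, 2].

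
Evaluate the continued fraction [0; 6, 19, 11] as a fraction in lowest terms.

210/1271

Using pₖ = aₖpₖ₋₁ + pₖ₋₂ and qₖ = aₖqₖ₋₁ + qₖ₋₂:
  k=0: a=0, p=0, q=1
  k=1: a=6, p=1, q=6
  k=2: a=19, p=19, q=115
  k=3: a=11, p=210, q=1271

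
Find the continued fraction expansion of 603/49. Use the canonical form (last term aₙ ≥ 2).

603 = 12×49 + 15
49 = 3×15 + 4
15 = 3×4 + 3
4 = 1×3 + 1
3 = 3×1 + 0  (stop)
So 603/49 = [12; 3, 3, 1, 3].

[12; 3, 3, 1, 3]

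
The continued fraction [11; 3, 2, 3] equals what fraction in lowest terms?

271/24

Using pₖ = aₖpₖ₋₁ + pₖ₋₂ and qₖ = aₖqₖ₋₁ + qₖ₋₂:
  k=0: a=11, p=11, q=1
  k=1: a=3, p=34, q=3
  k=2: a=2, p=79, q=7
  k=3: a=3, p=271, q=24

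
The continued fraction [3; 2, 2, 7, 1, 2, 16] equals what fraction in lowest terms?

6735/1978

Using pₖ = aₖpₖ₋₁ + pₖ₋₂ and qₖ = aₖqₖ₋₁ + qₖ₋₂:
  k=0: a=3, p=3, q=1
  k=1: a=2, p=7, q=2
  k=2: a=2, p=17, q=5
  k=3: a=7, p=126, q=37
  k=4: a=1, p=143, q=42
  k=5: a=2, p=412, q=121
  k=6: a=16, p=6735, q=1978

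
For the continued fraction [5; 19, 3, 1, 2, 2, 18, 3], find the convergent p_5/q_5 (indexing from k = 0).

2531/501

Using pₖ = aₖpₖ₋₁ + pₖ₋₂, qₖ = aₖqₖ₋₁ + qₖ₋₂ (with p₋₁=1, p₋₂=0, q₋₁=0, q₋₂=1):
  k=0: a=5, p=5, q=1
  k=1: a=19, p=96, q=19
  k=2: a=3, p=293, q=58
  k=3: a=1, p=389, q=77
  k=4: a=2, p=1071, q=212
  k=5: a=2, p=2531, q=501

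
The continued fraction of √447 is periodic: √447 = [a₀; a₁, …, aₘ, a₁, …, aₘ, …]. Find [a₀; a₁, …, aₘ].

a₀ = ⌊√447⌋ = 21.
With m₀=0, d₀=1 and mₖ₊₁ = dₖaₖ − mₖ, dₖ₊₁ = (n − mₖ₊₁²)/dₖ, aₖ₊₁ = ⌊(a₀+mₖ₊₁)/dₖ₊₁⌋:
  k=1: m=21, d=6, a=7
  k=2: m=21, d=1, a=42
d=1 and a=2a₀=42 at k=2, so the next step gives (m, d) = (21, 6) again — its k=1 value — and the period has length 2.

[21; 7, 42]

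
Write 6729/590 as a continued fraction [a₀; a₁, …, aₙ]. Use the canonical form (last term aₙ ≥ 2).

[11; 2, 2, 7, 2, 7]

6729 = 11*590 + 239
590 = 2*239 + 112
239 = 2*112 + 15
112 = 7*15 + 7
15 = 2*7 + 1
7 = 7*1 + 0  (stop)
So 6729/590 = [11; 2, 2, 7, 2, 7].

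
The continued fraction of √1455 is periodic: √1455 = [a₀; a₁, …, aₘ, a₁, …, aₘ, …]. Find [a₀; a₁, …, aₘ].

[38; 6, 1, 11, 1, 6, 76]

a₀ = ⌊√1455⌋ = 38.
With m₀=0, d₀=1 and mₖ₊₁ = dₖaₖ − mₖ, dₖ₊₁ = (n − mₖ₊₁²)/dₖ, aₖ₊₁ = ⌊(a₀+mₖ₊₁)/dₖ₊₁⌋:
  k=1: m=38, d=11, a=6
  k=2: m=28, d=61, a=1
  k=3: m=33, d=6, a=11
  k=4: m=33, d=61, a=1
  k=5: m=28, d=11, a=6
  k=6: m=38, d=1, a=76
d=1 and a=2a₀=76 at k=6, so the next step gives (m, d) = (38, 11) again — its k=1 value — and the period has length 6.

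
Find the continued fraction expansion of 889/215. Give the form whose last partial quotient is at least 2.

[4; 7, 2, 2, 2, 2]

889 = 4·215 + 29
215 = 7·29 + 12
29 = 2·12 + 5
12 = 2·5 + 2
5 = 2·2 + 1
2 = 2·1 + 0  (stop)
So 889/215 = [4; 7, 2, 2, 2, 2].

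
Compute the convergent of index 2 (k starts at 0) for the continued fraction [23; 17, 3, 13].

Using pₖ = aₖpₖ₋₁ + pₖ₋₂, qₖ = aₖqₖ₋₁ + qₖ₋₂ (with p₋₁=1, p₋₂=0, q₋₁=0, q₋₂=1):
  k=0: a=23, p=23, q=1
  k=1: a=17, p=392, q=17
  k=2: a=3, p=1199, q=52

1199/52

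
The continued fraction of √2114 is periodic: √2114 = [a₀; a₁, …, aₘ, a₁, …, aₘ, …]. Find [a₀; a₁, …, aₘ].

[45; 1, 44, 1, 90]

a₀ = ⌊√2114⌋ = 45.
With m₀=0, d₀=1 and mₖ₊₁ = dₖaₖ − mₖ, dₖ₊₁ = (n − mₖ₊₁²)/dₖ, aₖ₊₁ = ⌊(a₀+mₖ₊₁)/dₖ₊₁⌋:
  k=1: m=45, d=89, a=1
  k=2: m=44, d=2, a=44
  k=3: m=44, d=89, a=1
  k=4: m=45, d=1, a=90
d=1 and a=2a₀=90 at k=4, so the next step gives (m, d) = (45, 89) again — its k=1 value — and the period has length 4.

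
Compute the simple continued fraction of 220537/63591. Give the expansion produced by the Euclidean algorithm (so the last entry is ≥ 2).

[3; 2, 7, 3, 14, 13, 2, 3]

220537 = 3*63591 + 29764
63591 = 2*29764 + 4063
29764 = 7*4063 + 1323
4063 = 3*1323 + 94
1323 = 14*94 + 7
94 = 13*7 + 3
7 = 2*3 + 1
3 = 3*1 + 0  (stop)
So 220537/63591 = [3; 2, 7, 3, 14, 13, 2, 3].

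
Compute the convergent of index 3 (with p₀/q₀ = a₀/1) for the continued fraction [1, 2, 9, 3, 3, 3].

Using pₖ = aₖpₖ₋₁ + pₖ₋₂, qₖ = aₖqₖ₋₁ + qₖ₋₂ (with p₋₁=1, p₋₂=0, q₋₁=0, q₋₂=1):
  k=0: a=1, p=1, q=1
  k=1: a=2, p=3, q=2
  k=2: a=9, p=28, q=19
  k=3: a=3, p=87, q=59

87/59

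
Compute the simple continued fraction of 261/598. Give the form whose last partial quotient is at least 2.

261 = 0*598 + 261
598 = 2*261 + 76
261 = 3*76 + 33
76 = 2*33 + 10
33 = 3*10 + 3
10 = 3*3 + 1
3 = 3*1 + 0  (stop)
So 261/598 = [0; 2, 3, 2, 3, 3, 3].

[0; 2, 3, 2, 3, 3, 3]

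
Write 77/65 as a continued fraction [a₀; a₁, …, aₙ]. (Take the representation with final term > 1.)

[1; 5, 2, 2, 2]

77 = 1*65 + 12
65 = 5*12 + 5
12 = 2*5 + 2
5 = 2*2 + 1
2 = 2*1 + 0  (stop)
So 77/65 = [1; 5, 2, 2, 2].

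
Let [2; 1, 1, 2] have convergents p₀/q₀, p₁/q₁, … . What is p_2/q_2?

Using pₖ = aₖpₖ₋₁ + pₖ₋₂, qₖ = aₖqₖ₋₁ + qₖ₋₂ (with p₋₁=1, p₋₂=0, q₋₁=0, q₋₂=1):
  k=0: a=2, p=2, q=1
  k=1: a=1, p=3, q=1
  k=2: a=1, p=5, q=2

5/2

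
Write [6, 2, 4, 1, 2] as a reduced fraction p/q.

Fold from the inside: start with 2/1.
  1 + 1/2 = 3/2
  4 + 2/3 = 14/3
  2 + 3/14 = 31/14
  6 + 14/31 = 200/31

200/31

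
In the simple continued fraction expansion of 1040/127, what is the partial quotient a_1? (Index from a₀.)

1040 = 8·127 + 24   →  a_0 = 8
127 = 5·24 + 7   →  a_1 = 5

5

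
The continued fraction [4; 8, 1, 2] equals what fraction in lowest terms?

107/26

Fold from the inside: start with 2/1.
  1 + 1/2 = 3/2
  8 + 2/3 = 26/3
  4 + 3/26 = 107/26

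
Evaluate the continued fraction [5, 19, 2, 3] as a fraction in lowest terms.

Fold from the inside: start with 3/1.
  2 + 1/3 = 7/3
  19 + 3/7 = 136/7
  5 + 7/136 = 687/136

687/136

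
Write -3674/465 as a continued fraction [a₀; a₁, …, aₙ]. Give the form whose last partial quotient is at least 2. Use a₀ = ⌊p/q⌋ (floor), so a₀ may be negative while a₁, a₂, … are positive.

[-8; 10, 9, 5]

-3674 = -8*465 + 46
465 = 10*46 + 5
46 = 9*5 + 1
5 = 5*1 + 0  (stop)
So -3674/465 = [-8; 10, 9, 5].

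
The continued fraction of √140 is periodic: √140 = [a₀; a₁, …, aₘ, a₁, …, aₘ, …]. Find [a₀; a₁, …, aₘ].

[11; 1, 4, 1, 22]

a₀ = ⌊√140⌋ = 11.
With m₀=0, d₀=1 and mₖ₊₁ = dₖaₖ − mₖ, dₖ₊₁ = (n − mₖ₊₁²)/dₖ, aₖ₊₁ = ⌊(a₀+mₖ₊₁)/dₖ₊₁⌋:
  k=1: m=11, d=19, a=1
  k=2: m=8, d=4, a=4
  k=3: m=8, d=19, a=1
  k=4: m=11, d=1, a=22
d=1 and a=2a₀=22 at k=4, so the next step gives (m, d) = (11, 19) again — its k=1 value — and the period has length 4.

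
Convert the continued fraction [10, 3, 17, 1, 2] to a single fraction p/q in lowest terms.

1673/162

Using pₖ = aₖpₖ₋₁ + pₖ₋₂ and qₖ = aₖqₖ₋₁ + qₖ₋₂:
  k=0: a=10, p=10, q=1
  k=1: a=3, p=31, q=3
  k=2: a=17, p=537, q=52
  k=3: a=1, p=568, q=55
  k=4: a=2, p=1673, q=162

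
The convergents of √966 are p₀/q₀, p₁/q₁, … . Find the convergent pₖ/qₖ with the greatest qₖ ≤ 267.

√966 = [31; 12, 2, 2, 2, 12, 62, …] (period length 6).
Convergents:
  p_0/q_0 = 31/1
  p_1/q_1 = 373/12
  p_2/q_2 = 777/25
  p_3/q_3 = 1927/62
  p_4/q_4 = 4631/149
  p_5/q_5 = 57499/1850
q_4 = 149 ≤ 267 < 1850 = q_5, so the answer is 4631/149.

4631/149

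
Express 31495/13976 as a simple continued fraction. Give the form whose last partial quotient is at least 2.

31495 = 2×13976 + 3543
13976 = 3×3543 + 3347
3543 = 1×3347 + 196
3347 = 17×196 + 15
196 = 13×15 + 1
15 = 15×1 + 0  (stop)
So 31495/13976 = [2; 3, 1, 17, 13, 15].

[2; 3, 1, 17, 13, 15]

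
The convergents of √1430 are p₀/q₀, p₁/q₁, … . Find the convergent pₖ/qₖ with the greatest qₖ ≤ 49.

1021/27

√1430 = [37; 1, 4, 2, 2, 2, 4, 1, 74, …] (period length 8).
Convergents:
  p_0/q_0 = 37/1
  p_1/q_1 = 38/1
  p_2/q_2 = 189/5
  p_3/q_3 = 416/11
  p_4/q_4 = 1021/27
  p_5/q_5 = 2458/65
q_4 = 27 ≤ 49 < 65 = q_5, so the answer is 1021/27.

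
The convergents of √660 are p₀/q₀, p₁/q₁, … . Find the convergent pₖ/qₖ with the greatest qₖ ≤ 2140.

√660 = [25; 1, 2, 4, 2, 1, 50, …] (period length 6).
Convergents:
  p_0/q_0 = 25/1
  p_1/q_1 = 26/1
  p_2/q_2 = 77/3
  p_3/q_3 = 334/13
  p_4/q_4 = 745/29
  p_5/q_5 = 1079/42
  p_6/q_6 = 54695/2129
  p_7/q_7 = 55774/2171
q_6 = 2129 ≤ 2140 < 2171 = q_7, so the answer is 54695/2129.

54695/2129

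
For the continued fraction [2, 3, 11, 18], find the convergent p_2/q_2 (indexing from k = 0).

Using pₖ = aₖpₖ₋₁ + pₖ₋₂, qₖ = aₖqₖ₋₁ + qₖ₋₂ (with p₋₁=1, p₋₂=0, q₋₁=0, q₋₂=1):
  k=0: a=2, p=2, q=1
  k=1: a=3, p=7, q=3
  k=2: a=11, p=79, q=34

79/34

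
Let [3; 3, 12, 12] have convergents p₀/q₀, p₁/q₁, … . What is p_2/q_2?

Using pₖ = aₖpₖ₋₁ + pₖ₋₂, qₖ = aₖqₖ₋₁ + qₖ₋₂ (with p₋₁=1, p₋₂=0, q₋₁=0, q₋₂=1):
  k=0: a=3, p=3, q=1
  k=1: a=3, p=10, q=3
  k=2: a=12, p=123, q=37

123/37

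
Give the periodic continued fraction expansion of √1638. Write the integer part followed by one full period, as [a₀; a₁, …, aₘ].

[40; 2, 8, 2, 80]

a₀ = ⌊√1638⌋ = 40.
With m₀=0, d₀=1 and mₖ₊₁ = dₖaₖ − mₖ, dₖ₊₁ = (n − mₖ₊₁²)/dₖ, aₖ₊₁ = ⌊(a₀+mₖ₊₁)/dₖ₊₁⌋:
  k=1: m=40, d=38, a=2
  k=2: m=36, d=9, a=8
  k=3: m=36, d=38, a=2
  k=4: m=40, d=1, a=80
d=1 and a=2a₀=80 at k=4, so the next step gives (m, d) = (40, 38) again — its k=1 value — and the period has length 4.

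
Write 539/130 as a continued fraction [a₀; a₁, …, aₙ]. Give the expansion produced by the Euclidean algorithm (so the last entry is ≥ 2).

[4; 6, 1, 5, 3]

539 = 4*130 + 19
130 = 6*19 + 16
19 = 1*16 + 3
16 = 5*3 + 1
3 = 3*1 + 0  (stop)
So 539/130 = [4; 6, 1, 5, 3].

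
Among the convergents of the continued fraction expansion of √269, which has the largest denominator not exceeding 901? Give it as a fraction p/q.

13449/820

√269 = [16; 2, 2, 32, …] (period length 3).
Convergents:
  p_0/q_0 = 16/1
  p_1/q_1 = 33/2
  p_2/q_2 = 82/5
  p_3/q_3 = 2657/162
  p_4/q_4 = 5396/329
  p_5/q_5 = 13449/820
  p_6/q_6 = 435764/26569
q_5 = 820 ≤ 901 < 26569 = q_6, so the answer is 13449/820.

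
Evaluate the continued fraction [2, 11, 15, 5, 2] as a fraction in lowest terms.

3863/1848

Fold from the inside: start with 2/1.
  5 + 1/2 = 11/2
  15 + 2/11 = 167/11
  11 + 11/167 = 1848/167
  2 + 167/1848 = 3863/1848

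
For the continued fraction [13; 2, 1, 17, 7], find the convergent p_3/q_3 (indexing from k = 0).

Using pₖ = aₖpₖ₋₁ + pₖ₋₂, qₖ = aₖqₖ₋₁ + qₖ₋₂ (with p₋₁=1, p₋₂=0, q₋₁=0, q₋₂=1):
  k=0: a=13, p=13, q=1
  k=1: a=2, p=27, q=2
  k=2: a=1, p=40, q=3
  k=3: a=17, p=707, q=53

707/53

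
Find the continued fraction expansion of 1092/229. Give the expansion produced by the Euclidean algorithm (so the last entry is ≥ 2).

1092 = 4·229 + 176
229 = 1·176 + 53
176 = 3·53 + 17
53 = 3·17 + 2
17 = 8·2 + 1
2 = 2·1 + 0  (stop)
So 1092/229 = [4; 1, 3, 3, 8, 2].

[4; 1, 3, 3, 8, 2]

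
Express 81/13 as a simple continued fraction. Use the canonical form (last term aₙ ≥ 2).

81 = 6×13 + 3
13 = 4×3 + 1
3 = 3×1 + 0  (stop)
So 81/13 = [6; 4, 3].

[6; 4, 3]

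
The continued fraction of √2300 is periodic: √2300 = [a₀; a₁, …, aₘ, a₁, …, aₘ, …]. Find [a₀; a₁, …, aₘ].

[47; 1, 22, 1, 94]

a₀ = ⌊√2300⌋ = 47.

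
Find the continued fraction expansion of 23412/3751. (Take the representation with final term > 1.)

23412 = 6·3751 + 906
3751 = 4·906 + 127
906 = 7·127 + 17
127 = 7·17 + 8
17 = 2·8 + 1
8 = 8·1 + 0  (stop)
So 23412/3751 = [6; 4, 7, 7, 2, 8].

[6; 4, 7, 7, 2, 8]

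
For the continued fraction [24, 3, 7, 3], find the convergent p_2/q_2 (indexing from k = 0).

Using pₖ = aₖpₖ₋₁ + pₖ₋₂, qₖ = aₖqₖ₋₁ + qₖ₋₂ (with p₋₁=1, p₋₂=0, q₋₁=0, q₋₂=1):
  k=0: a=24, p=24, q=1
  k=1: a=3, p=73, q=3
  k=2: a=7, p=535, q=22

535/22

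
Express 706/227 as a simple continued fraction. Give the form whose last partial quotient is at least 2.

[3; 9, 12, 2]

706 = 3·227 + 25
227 = 9·25 + 2
25 = 12·2 + 1
2 = 2·1 + 0  (stop)
So 706/227 = [3; 9, 12, 2].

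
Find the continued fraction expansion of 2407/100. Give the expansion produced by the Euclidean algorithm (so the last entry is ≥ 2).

[24; 14, 3, 2]

2407 = 24*100 + 7
100 = 14*7 + 2
7 = 3*2 + 1
2 = 2*1 + 0  (stop)
So 2407/100 = [24; 14, 3, 2].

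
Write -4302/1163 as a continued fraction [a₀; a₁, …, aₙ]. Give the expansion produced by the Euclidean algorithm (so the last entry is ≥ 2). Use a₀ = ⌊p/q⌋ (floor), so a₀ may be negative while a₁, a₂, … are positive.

-4302 = -4*1163 + 350
1163 = 3*350 + 113
350 = 3*113 + 11
113 = 10*11 + 3
11 = 3*3 + 2
3 = 1*2 + 1
2 = 2*1 + 0  (stop)
So -4302/1163 = [-4; 3, 3, 10, 3, 1, 2].

[-4; 3, 3, 10, 3, 1, 2]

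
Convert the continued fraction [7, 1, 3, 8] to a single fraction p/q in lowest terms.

Fold from the inside: start with 8/1.
  3 + 1/8 = 25/8
  1 + 8/25 = 33/25
  7 + 25/33 = 256/33

256/33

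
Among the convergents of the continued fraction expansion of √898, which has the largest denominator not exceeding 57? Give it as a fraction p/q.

899/30

√898 = [29; 1, 28, 1, 58, …] (period length 4).
Convergents:
  p_0/q_0 = 29/1
  p_1/q_1 = 30/1
  p_2/q_2 = 869/29
  p_3/q_3 = 899/30
  p_4/q_4 = 53011/1769
q_3 = 30 ≤ 57 < 1769 = q_4, so the answer is 899/30.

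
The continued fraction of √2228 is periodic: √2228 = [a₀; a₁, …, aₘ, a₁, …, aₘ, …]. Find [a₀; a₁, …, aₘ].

a₀ = ⌊√2228⌋ = 47.

[47; 4, 1, 22, 1, 4, 94]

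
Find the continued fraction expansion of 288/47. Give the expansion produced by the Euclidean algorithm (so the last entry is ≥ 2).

[6; 7, 1, 5]

288 = 6×47 + 6
47 = 7×6 + 5
6 = 1×5 + 1
5 = 5×1 + 0  (stop)
So 288/47 = [6; 7, 1, 5].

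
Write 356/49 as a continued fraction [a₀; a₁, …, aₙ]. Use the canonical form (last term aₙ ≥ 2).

356 = 7×49 + 13
49 = 3×13 + 10
13 = 1×10 + 3
10 = 3×3 + 1
3 = 3×1 + 0  (stop)
So 356/49 = [7; 3, 1, 3, 3].

[7; 3, 1, 3, 3]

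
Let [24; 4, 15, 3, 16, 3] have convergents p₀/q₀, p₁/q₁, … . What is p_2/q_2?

1479/61

Using pₖ = aₖpₖ₋₁ + pₖ₋₂, qₖ = aₖqₖ₋₁ + qₖ₋₂ (with p₋₁=1, p₋₂=0, q₋₁=0, q₋₂=1):
  k=0: a=24, p=24, q=1
  k=1: a=4, p=97, q=4
  k=2: a=15, p=1479, q=61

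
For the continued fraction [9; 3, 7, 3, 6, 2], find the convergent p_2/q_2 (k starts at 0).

205/22

Using pₖ = aₖpₖ₋₁ + pₖ₋₂, qₖ = aₖqₖ₋₁ + qₖ₋₂ (with p₋₁=1, p₋₂=0, q₋₁=0, q₋₂=1):
  k=0: a=9, p=9, q=1
  k=1: a=3, p=28, q=3
  k=2: a=7, p=205, q=22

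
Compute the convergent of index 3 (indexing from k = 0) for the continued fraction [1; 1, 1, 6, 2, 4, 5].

20/13

Using pₖ = aₖpₖ₋₁ + pₖ₋₂, qₖ = aₖqₖ₋₁ + qₖ₋₂ (with p₋₁=1, p₋₂=0, q₋₁=0, q₋₂=1):
  k=0: a=1, p=1, q=1
  k=1: a=1, p=2, q=1
  k=2: a=1, p=3, q=2
  k=3: a=6, p=20, q=13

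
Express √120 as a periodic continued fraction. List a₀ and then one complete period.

a₀ = ⌊√120⌋ = 10.
With m₀=0, d₀=1 and mₖ₊₁ = dₖaₖ − mₖ, dₖ₊₁ = (n − mₖ₊₁²)/dₖ, aₖ₊₁ = ⌊(a₀+mₖ₊₁)/dₖ₊₁⌋:
  k=1: m=10, d=20, a=1
  k=2: m=10, d=1, a=20
d=1 and a=2a₀=20 at k=2, so the next step gives (m, d) = (10, 20) again — its k=1 value — and the period has length 2.

[10; 1, 20]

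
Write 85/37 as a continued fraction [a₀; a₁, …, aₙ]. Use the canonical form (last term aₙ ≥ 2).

[2; 3, 2, 1, 3]

85 = 2·37 + 11
37 = 3·11 + 4
11 = 2·4 + 3
4 = 1·3 + 1
3 = 3·1 + 0  (stop)
So 85/37 = [2; 3, 2, 1, 3].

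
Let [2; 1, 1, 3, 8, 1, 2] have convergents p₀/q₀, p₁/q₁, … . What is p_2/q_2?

Using pₖ = aₖpₖ₋₁ + pₖ₋₂, qₖ = aₖqₖ₋₁ + qₖ₋₂ (with p₋₁=1, p₋₂=0, q₋₁=0, q₋₂=1):
  k=0: a=2, p=2, q=1
  k=1: a=1, p=3, q=1
  k=2: a=1, p=5, q=2

5/2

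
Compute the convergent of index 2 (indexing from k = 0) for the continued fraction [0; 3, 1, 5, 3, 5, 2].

1/4

Using pₖ = aₖpₖ₋₁ + pₖ₋₂, qₖ = aₖqₖ₋₁ + qₖ₋₂ (with p₋₁=1, p₋₂=0, q₋₁=0, q₋₂=1):
  k=0: a=0, p=0, q=1
  k=1: a=3, p=1, q=3
  k=2: a=1, p=1, q=4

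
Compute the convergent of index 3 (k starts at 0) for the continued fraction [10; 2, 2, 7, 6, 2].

Using pₖ = aₖpₖ₋₁ + pₖ₋₂, qₖ = aₖqₖ₋₁ + qₖ₋₂ (with p₋₁=1, p₋₂=0, q₋₁=0, q₋₂=1):
  k=0: a=10, p=10, q=1
  k=1: a=2, p=21, q=2
  k=2: a=2, p=52, q=5
  k=3: a=7, p=385, q=37

385/37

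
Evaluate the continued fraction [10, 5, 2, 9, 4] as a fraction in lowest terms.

Fold from the inside: start with 4/1.
  9 + 1/4 = 37/4
  2 + 4/37 = 78/37
  5 + 37/78 = 427/78
  10 + 78/427 = 4348/427

4348/427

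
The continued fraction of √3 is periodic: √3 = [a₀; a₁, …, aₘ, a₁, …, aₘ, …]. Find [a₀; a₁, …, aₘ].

a₀ = ⌊√3⌋ = 1.
With m₀=0, d₀=1 and mₖ₊₁ = dₖaₖ − mₖ, dₖ₊₁ = (n − mₖ₊₁²)/dₖ, aₖ₊₁ = ⌊(a₀+mₖ₊₁)/dₖ₊₁⌋:
  k=1: m=1, d=2, a=1
  k=2: m=1, d=1, a=2
d=1 and a=2a₀=2 at k=2, so the next step gives (m, d) = (1, 2) again — its k=1 value — and the period has length 2.

[1; 1, 2]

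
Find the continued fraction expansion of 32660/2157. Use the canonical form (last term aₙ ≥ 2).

[15; 7, 13, 1, 6, 3]

32660 = 15×2157 + 305
2157 = 7×305 + 22
305 = 13×22 + 19
22 = 1×19 + 3
19 = 6×3 + 1
3 = 3×1 + 0  (stop)
So 32660/2157 = [15; 7, 13, 1, 6, 3].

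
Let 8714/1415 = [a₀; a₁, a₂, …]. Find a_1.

6

8714 = 6·1415 + 224   →  a_0 = 6
1415 = 6·224 + 71   →  a_1 = 6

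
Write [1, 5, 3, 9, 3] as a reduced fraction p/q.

550/463

Using pₖ = aₖpₖ₋₁ + pₖ₋₂ and qₖ = aₖqₖ₋₁ + qₖ₋₂:
  k=0: a=1, p=1, q=1
  k=1: a=5, p=6, q=5
  k=2: a=3, p=19, q=16
  k=3: a=9, p=177, q=149
  k=4: a=3, p=550, q=463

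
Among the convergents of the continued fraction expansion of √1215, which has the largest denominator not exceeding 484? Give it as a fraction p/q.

16801/482

√1215 = [34; 1, 5, 1, 68, …] (period length 4).
Convergents:
  p_0/q_0 = 34/1
  p_1/q_1 = 35/1
  p_2/q_2 = 209/6
  p_3/q_3 = 244/7
  p_4/q_4 = 16801/482
  p_5/q_5 = 17045/489
q_4 = 482 ≤ 484 < 489 = q_5, so the answer is 16801/482.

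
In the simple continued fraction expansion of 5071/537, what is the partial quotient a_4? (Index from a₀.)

9

5071 = 9·537 + 238   →  a_0 = 9
537 = 2·238 + 61   →  a_1 = 2
238 = 3·61 + 55   →  a_2 = 3
61 = 1·55 + 6   →  a_3 = 1
55 = 9·6 + 1   →  a_4 = 9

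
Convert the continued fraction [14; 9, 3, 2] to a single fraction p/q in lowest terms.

Using pₖ = aₖpₖ₋₁ + pₖ₋₂ and qₖ = aₖqₖ₋₁ + qₖ₋₂:
  k=0: a=14, p=14, q=1
  k=1: a=9, p=127, q=9
  k=2: a=3, p=395, q=28
  k=3: a=2, p=917, q=65

917/65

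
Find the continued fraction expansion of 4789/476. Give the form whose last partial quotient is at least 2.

4789 = 10·476 + 29
476 = 16·29 + 12
29 = 2·12 + 5
12 = 2·5 + 2
5 = 2·2 + 1
2 = 2·1 + 0  (stop)
So 4789/476 = [10; 16, 2, 2, 2, 2].

[10; 16, 2, 2, 2, 2]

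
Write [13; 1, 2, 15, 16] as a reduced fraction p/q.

10105/739

Fold from the inside: start with 16/1.
  15 + 1/16 = 241/16
  2 + 16/241 = 498/241
  1 + 241/498 = 739/498
  13 + 498/739 = 10105/739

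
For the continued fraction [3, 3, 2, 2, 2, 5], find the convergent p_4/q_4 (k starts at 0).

Using pₖ = aₖpₖ₋₁ + pₖ₋₂, qₖ = aₖqₖ₋₁ + qₖ₋₂ (with p₋₁=1, p₋₂=0, q₋₁=0, q₋₂=1):
  k=0: a=3, p=3, q=1
  k=1: a=3, p=10, q=3
  k=2: a=2, p=23, q=7
  k=3: a=2, p=56, q=17
  k=4: a=2, p=135, q=41

135/41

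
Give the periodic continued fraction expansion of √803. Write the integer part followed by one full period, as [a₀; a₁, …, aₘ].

a₀ = ⌊√803⌋ = 28.

[28; 2, 1, 27, 1, 2, 56]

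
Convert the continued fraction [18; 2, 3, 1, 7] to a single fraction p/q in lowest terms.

Using pₖ = aₖpₖ₋₁ + pₖ₋₂ and qₖ = aₖqₖ₋₁ + qₖ₋₂:
  k=0: a=18, p=18, q=1
  k=1: a=2, p=37, q=2
  k=2: a=3, p=129, q=7
  k=3: a=1, p=166, q=9
  k=4: a=7, p=1291, q=70

1291/70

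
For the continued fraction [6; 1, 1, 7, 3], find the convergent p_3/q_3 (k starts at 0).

Using pₖ = aₖpₖ₋₁ + pₖ₋₂, qₖ = aₖqₖ₋₁ + qₖ₋₂ (with p₋₁=1, p₋₂=0, q₋₁=0, q₋₂=1):
  k=0: a=6, p=6, q=1
  k=1: a=1, p=7, q=1
  k=2: a=1, p=13, q=2
  k=3: a=7, p=98, q=15

98/15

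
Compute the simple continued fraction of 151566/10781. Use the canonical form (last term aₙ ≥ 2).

151566 = 14*10781 + 632
10781 = 17*632 + 37
632 = 17*37 + 3
37 = 12*3 + 1
3 = 3*1 + 0  (stop)
So 151566/10781 = [14; 17, 17, 12, 3].

[14; 17, 17, 12, 3]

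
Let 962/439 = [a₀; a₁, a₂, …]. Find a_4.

2

962 = 2·439 + 84   →  a_0 = 2
439 = 5·84 + 19   →  a_1 = 5
84 = 4·19 + 8   →  a_2 = 4
19 = 2·8 + 3   →  a_3 = 2
8 = 2·3 + 2   →  a_4 = 2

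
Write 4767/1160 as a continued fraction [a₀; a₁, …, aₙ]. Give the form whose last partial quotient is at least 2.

[4; 9, 7, 2, 8]

4767 = 4*1160 + 127
1160 = 9*127 + 17
127 = 7*17 + 8
17 = 2*8 + 1
8 = 8*1 + 0  (stop)
So 4767/1160 = [4; 9, 7, 2, 8].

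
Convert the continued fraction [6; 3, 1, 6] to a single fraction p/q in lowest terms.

169/27

Using pₖ = aₖpₖ₋₁ + pₖ₋₂ and qₖ = aₖqₖ₋₁ + qₖ₋₂:
  k=0: a=6, p=6, q=1
  k=1: a=3, p=19, q=3
  k=2: a=1, p=25, q=4
  k=3: a=6, p=169, q=27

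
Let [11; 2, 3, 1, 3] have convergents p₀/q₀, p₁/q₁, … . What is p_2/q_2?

Using pₖ = aₖpₖ₋₁ + pₖ₋₂, qₖ = aₖqₖ₋₁ + qₖ₋₂ (with p₋₁=1, p₋₂=0, q₋₁=0, q₋₂=1):
  k=0: a=11, p=11, q=1
  k=1: a=2, p=23, q=2
  k=2: a=3, p=80, q=7

80/7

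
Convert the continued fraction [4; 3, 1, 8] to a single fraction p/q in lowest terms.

149/35

Using pₖ = aₖpₖ₋₁ + pₖ₋₂ and qₖ = aₖqₖ₋₁ + qₖ₋₂:
  k=0: a=4, p=4, q=1
  k=1: a=3, p=13, q=3
  k=2: a=1, p=17, q=4
  k=3: a=8, p=149, q=35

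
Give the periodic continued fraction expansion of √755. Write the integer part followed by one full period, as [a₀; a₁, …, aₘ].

a₀ = ⌊√755⌋ = 27.

[27; 2, 10, 2, 54]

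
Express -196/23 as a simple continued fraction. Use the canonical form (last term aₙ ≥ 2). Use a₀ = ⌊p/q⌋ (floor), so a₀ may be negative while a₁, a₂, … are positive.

[-9; 2, 11]

-196 = -9*23 + 11
23 = 2*11 + 1
11 = 11*1 + 0  (stop)
So -196/23 = [-9; 2, 11].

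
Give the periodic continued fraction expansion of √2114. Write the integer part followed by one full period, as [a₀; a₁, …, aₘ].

a₀ = ⌊√2114⌋ = 45.
With m₀=0, d₀=1 and mₖ₊₁ = dₖaₖ − mₖ, dₖ₊₁ = (n − mₖ₊₁²)/dₖ, aₖ₊₁ = ⌊(a₀+mₖ₊₁)/dₖ₊₁⌋:
  k=1: m=45, d=89, a=1
  k=2: m=44, d=2, a=44
  k=3: m=44, d=89, a=1
  k=4: m=45, d=1, a=90
d=1 and a=2a₀=90 at k=4, so the next step gives (m, d) = (45, 89) again — its k=1 value — and the period has length 4.

[45; 1, 44, 1, 90]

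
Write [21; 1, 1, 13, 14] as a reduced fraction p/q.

8177/380

Fold from the inside: start with 14/1.
  13 + 1/14 = 183/14
  1 + 14/183 = 197/183
  1 + 183/197 = 380/197
  21 + 197/380 = 8177/380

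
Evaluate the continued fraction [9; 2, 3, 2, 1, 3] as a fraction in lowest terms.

802/85

Fold from the inside: start with 3/1.
  1 + 1/3 = 4/3
  2 + 3/4 = 11/4
  3 + 4/11 = 37/11
  2 + 11/37 = 85/37
  9 + 37/85 = 802/85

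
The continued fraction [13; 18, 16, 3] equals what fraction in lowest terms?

11554/885

Using pₖ = aₖpₖ₋₁ + pₖ₋₂ and qₖ = aₖqₖ₋₁ + qₖ₋₂:
  k=0: a=13, p=13, q=1
  k=1: a=18, p=235, q=18
  k=2: a=16, p=3773, q=289
  k=3: a=3, p=11554, q=885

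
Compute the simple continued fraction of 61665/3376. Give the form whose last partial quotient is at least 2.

[18; 3, 1, 3, 4, 3, 16]

61665 = 18*3376 + 897
3376 = 3*897 + 685
897 = 1*685 + 212
685 = 3*212 + 49
212 = 4*49 + 16
49 = 3*16 + 1
16 = 16*1 + 0  (stop)
So 61665/3376 = [18; 3, 1, 3, 4, 3, 16].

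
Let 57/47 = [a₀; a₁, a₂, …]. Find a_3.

2

57 = 1·47 + 10   →  a_0 = 1
47 = 4·10 + 7   →  a_1 = 4
10 = 1·7 + 3   →  a_2 = 1
7 = 2·3 + 1   →  a_3 = 2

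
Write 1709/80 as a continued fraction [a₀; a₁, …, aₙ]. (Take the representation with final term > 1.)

1709 = 21×80 + 29
80 = 2×29 + 22
29 = 1×22 + 7
22 = 3×7 + 1
7 = 7×1 + 0  (stop)
So 1709/80 = [21; 2, 1, 3, 7].

[21; 2, 1, 3, 7]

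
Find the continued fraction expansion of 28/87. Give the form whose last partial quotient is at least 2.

[0; 3, 9, 3]

28 = 0·87 + 28
87 = 3·28 + 3
28 = 9·3 + 1
3 = 3·1 + 0  (stop)
So 28/87 = [0; 3, 9, 3].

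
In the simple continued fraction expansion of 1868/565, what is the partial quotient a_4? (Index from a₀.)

3

1868 = 3·565 + 173   →  a_0 = 3
565 = 3·173 + 46   →  a_1 = 3
173 = 3·46 + 35   →  a_2 = 3
46 = 1·35 + 11   →  a_3 = 1
35 = 3·11 + 2   →  a_4 = 3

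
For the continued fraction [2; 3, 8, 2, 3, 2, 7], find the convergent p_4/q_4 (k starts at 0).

Using pₖ = aₖpₖ₋₁ + pₖ₋₂, qₖ = aₖqₖ₋₁ + qₖ₋₂ (with p₋₁=1, p₋₂=0, q₋₁=0, q₋₂=1):
  k=0: a=2, p=2, q=1
  k=1: a=3, p=7, q=3
  k=2: a=8, p=58, q=25
  k=3: a=2, p=123, q=53
  k=4: a=3, p=427, q=184

427/184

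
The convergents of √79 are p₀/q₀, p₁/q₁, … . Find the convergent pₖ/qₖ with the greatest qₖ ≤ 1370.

11368/1279

√79 = [8; 1, 7, 1, 16, …] (period length 4).
Convergents:
  p_0/q_0 = 8/1
  p_1/q_1 = 9/1
  p_2/q_2 = 71/8
  p_3/q_3 = 80/9
  p_4/q_4 = 1351/152
  p_5/q_5 = 1431/161
  p_6/q_6 = 11368/1279
  p_7/q_7 = 12799/1440
q_6 = 1279 ≤ 1370 < 1440 = q_7, so the answer is 11368/1279.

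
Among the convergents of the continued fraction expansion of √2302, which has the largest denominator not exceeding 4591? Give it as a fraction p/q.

√2302 = [47; 1, 46, 1, 94, …] (period length 4).
Convergents:
  p_0/q_0 = 47/1
  p_1/q_1 = 48/1
  p_2/q_2 = 2255/47
  p_3/q_3 = 2303/48
  p_4/q_4 = 218737/4559
  p_5/q_5 = 221040/4607
q_4 = 4559 ≤ 4591 < 4607 = q_5, so the answer is 218737/4559.

218737/4559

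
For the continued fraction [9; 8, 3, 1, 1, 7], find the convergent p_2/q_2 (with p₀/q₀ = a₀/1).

Using pₖ = aₖpₖ₋₁ + pₖ₋₂, qₖ = aₖqₖ₋₁ + qₖ₋₂ (with p₋₁=1, p₋₂=0, q₋₁=0, q₋₂=1):
  k=0: a=9, p=9, q=1
  k=1: a=8, p=73, q=8
  k=2: a=3, p=228, q=25

228/25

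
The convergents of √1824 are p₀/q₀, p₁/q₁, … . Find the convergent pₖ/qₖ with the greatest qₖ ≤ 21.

√1824 = [42; 1, 2, 2, 2, 1, 84, …] (period length 6).
Convergents:
  p_0/q_0 = 42/1
  p_1/q_1 = 43/1
  p_2/q_2 = 128/3
  p_3/q_3 = 299/7
  p_4/q_4 = 726/17
  p_5/q_5 = 1025/24
q_4 = 17 ≤ 21 < 24 = q_5, so the answer is 726/17.

726/17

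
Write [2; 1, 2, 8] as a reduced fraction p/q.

Fold from the inside: start with 8/1.
  2 + 1/8 = 17/8
  1 + 8/17 = 25/17
  2 + 17/25 = 67/25

67/25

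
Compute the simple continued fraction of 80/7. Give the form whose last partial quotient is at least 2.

[11; 2, 3]

80 = 11×7 + 3
7 = 2×3 + 1
3 = 3×1 + 0  (stop)
So 80/7 = [11; 2, 3].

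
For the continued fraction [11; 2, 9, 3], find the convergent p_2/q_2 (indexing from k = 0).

Using pₖ = aₖpₖ₋₁ + pₖ₋₂, qₖ = aₖqₖ₋₁ + qₖ₋₂ (with p₋₁=1, p₋₂=0, q₋₁=0, q₋₂=1):
  k=0: a=11, p=11, q=1
  k=1: a=2, p=23, q=2
  k=2: a=9, p=218, q=19

218/19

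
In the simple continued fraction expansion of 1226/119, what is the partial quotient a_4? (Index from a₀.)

1226 = 10·119 + 36   →  a_0 = 10
119 = 3·36 + 11   →  a_1 = 3
36 = 3·11 + 3   →  a_2 = 3
11 = 3·3 + 2   →  a_3 = 3
3 = 1·2 + 1   →  a_4 = 1

1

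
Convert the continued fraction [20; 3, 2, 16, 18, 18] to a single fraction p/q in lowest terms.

Using pₖ = aₖpₖ₋₁ + pₖ₋₂ and qₖ = aₖqₖ₋₁ + qₖ₋₂:
  k=0: a=20, p=20, q=1
  k=1: a=3, p=61, q=3
  k=2: a=2, p=142, q=7
  k=3: a=16, p=2333, q=115
  k=4: a=18, p=42136, q=2077
  k=5: a=18, p=760781, q=37501

760781/37501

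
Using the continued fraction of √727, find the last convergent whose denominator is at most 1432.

38557/1430

√727 = [26; 1, 25, 1, 52, …] (period length 4).
Convergents:
  p_0/q_0 = 26/1
  p_1/q_1 = 27/1
  p_2/q_2 = 701/26
  p_3/q_3 = 728/27
  p_4/q_4 = 38557/1430
  p_5/q_5 = 39285/1457
q_4 = 1430 ≤ 1432 < 1457 = q_5, so the answer is 38557/1430.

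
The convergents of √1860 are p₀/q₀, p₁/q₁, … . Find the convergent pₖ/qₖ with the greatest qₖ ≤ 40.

1682/39

√1860 = [43; 7, 1, 4, 1, 7, 86, …] (period length 6).
Convergents:
  p_0/q_0 = 43/1
  p_1/q_1 = 302/7
  p_2/q_2 = 345/8
  p_3/q_3 = 1682/39
  p_4/q_4 = 2027/47
q_3 = 39 ≤ 40 < 47 = q_4, so the answer is 1682/39.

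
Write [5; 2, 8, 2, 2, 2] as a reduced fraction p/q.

Using pₖ = aₖpₖ₋₁ + pₖ₋₂ and qₖ = aₖqₖ₋₁ + qₖ₋₂:
  k=0: a=5, p=5, q=1
  k=1: a=2, p=11, q=2
  k=2: a=8, p=93, q=17
  k=3: a=2, p=197, q=36
  k=4: a=2, p=487, q=89
  k=5: a=2, p=1171, q=214

1171/214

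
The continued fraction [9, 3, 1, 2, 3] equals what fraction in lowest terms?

Fold from the inside: start with 3/1.
  2 + 1/3 = 7/3
  1 + 3/7 = 10/7
  3 + 7/10 = 37/10
  9 + 10/37 = 343/37

343/37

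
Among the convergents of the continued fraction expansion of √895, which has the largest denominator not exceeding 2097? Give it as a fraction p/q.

√895 = [29; 1, 10, 1, 58, …] (period length 4).
Convergents:
  p_0/q_0 = 29/1
  p_1/q_1 = 30/1
  p_2/q_2 = 329/11
  p_3/q_3 = 359/12
  p_4/q_4 = 21151/707
  p_5/q_5 = 21510/719
  p_6/q_6 = 236251/7897
q_5 = 719 ≤ 2097 < 7897 = q_6, so the answer is 21510/719.

21510/719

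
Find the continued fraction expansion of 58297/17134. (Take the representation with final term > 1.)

58297 = 3×17134 + 6895
17134 = 2×6895 + 3344
6895 = 2×3344 + 207
3344 = 16×207 + 32
207 = 6×32 + 15
32 = 2×15 + 2
15 = 7×2 + 1
2 = 2×1 + 0  (stop)
So 58297/17134 = [3; 2, 2, 16, 6, 2, 7, 2].

[3; 2, 2, 16, 6, 2, 7, 2]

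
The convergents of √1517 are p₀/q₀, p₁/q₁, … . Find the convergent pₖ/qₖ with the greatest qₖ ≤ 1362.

√1517 = [38; 1, 18, 2, 18, 1, 76, …] (period length 6).
Convergents:
  p_0/q_0 = 38/1
  p_1/q_1 = 39/1
  p_2/q_2 = 740/19
  p_3/q_3 = 1519/39
  p_4/q_4 = 28082/721
  p_5/q_5 = 29601/760
  p_6/q_6 = 2277758/58481
q_5 = 760 ≤ 1362 < 58481 = q_6, so the answer is 29601/760.

29601/760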